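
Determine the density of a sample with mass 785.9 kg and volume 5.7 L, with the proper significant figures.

1.4 × 10² kg/L

density = 785.9 kg ÷ 5.7 L = 137.877192982… kg/L.
785.9 has 4 significant figures; 5.7 has 2.
Division/multiplication keeps the fewest: 2 significant figures.
Rounded: 1.4 × 10² kg/L.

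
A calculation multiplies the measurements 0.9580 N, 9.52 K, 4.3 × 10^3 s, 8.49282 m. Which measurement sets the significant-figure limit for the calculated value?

4.3 × 10^3 s

0.9580 N → 4 s.f.; 9.52 K → 3 s.f.; 4.3 × 10^3 s → 2 s.f.; 8.49282 m → 6 s.f.
The fewest is 2 significant figures, from 4.3 × 10^3 s.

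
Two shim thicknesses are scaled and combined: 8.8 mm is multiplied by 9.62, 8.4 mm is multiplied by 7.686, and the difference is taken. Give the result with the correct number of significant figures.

8.8 × 9.62 = 84.656 → 85 mm (2 s.f., last digit at the 10^0 place).
8.4 × 7.686 = 64.5624 → 65 mm (2 s.f., last digit at the 10^0 place).
Difference: 20.0936 mm; keep the coarser place, 10^0.
Result: 20. mm.

20. mm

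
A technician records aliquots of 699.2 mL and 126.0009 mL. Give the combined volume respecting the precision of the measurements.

825.2 mL

699.2 mL + 126.0009 mL = 825.2009 mL.
Addition/subtraction keeps the fewest decimal places: 699.2 → 1 decimal place, 126.0009 → 4 decimal places; limit is 1.
Rounded to 1 decimal place: 825.2 mL.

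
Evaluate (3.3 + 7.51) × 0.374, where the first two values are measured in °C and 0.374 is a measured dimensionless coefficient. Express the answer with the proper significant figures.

3.3 °C + 7.51 °C = 10.81 °C; the sum is limited to 1 decimal place (3 s.f.).
Carrying full precision, 10.81 × 0.374 = 4.04294 °C; 0.374 has 3 s.f., so the result keeps min(3, 3) = 3 s.f.
Rounded to 3 significant figures: 4.04 °C.

4.04 °C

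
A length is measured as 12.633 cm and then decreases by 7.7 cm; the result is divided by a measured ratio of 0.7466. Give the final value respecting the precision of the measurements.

6.6 cm

12.633 cm − 7.7 cm = 4.933 cm; the difference is limited to 1 decimal place (2 s.f.).
Carrying full precision, 4.933 ÷ 0.7466 = 6.60728636485… cm; 0.7466 has 4 s.f., so the result keeps min(2, 4) = 2 s.f.
Rounded to 2 significant figures: 6.6 cm.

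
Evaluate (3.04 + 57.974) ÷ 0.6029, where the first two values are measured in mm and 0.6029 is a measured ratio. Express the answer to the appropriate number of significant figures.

101.2 mm

3.04 mm + 57.974 mm = 61.014 mm; the sum is limited to 2 decimal places (4 s.f.).
Carrying full precision, 61.014 ÷ 0.6029 = 101.200862498… mm; 0.6029 has 4 s.f., so the result keeps min(4, 4) = 4 s.f.
Rounded to 4 significant figures: 101.2 mm.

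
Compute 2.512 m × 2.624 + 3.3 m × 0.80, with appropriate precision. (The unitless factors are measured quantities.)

2.512 × 2.624 = 6.591488 → 6.591 m (4 s.f., last digit at the 10^-3 place).
3.3 × 0.80 = 2.64 → 2.6 m (2 s.f., last digit at the 10^-1 place).
Sum: 9.231488 m; keep the coarser place, 10^-1.
Result: 9.2 m.

9.2 m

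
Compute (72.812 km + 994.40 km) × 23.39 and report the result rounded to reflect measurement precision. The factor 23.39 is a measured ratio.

72.812 km + 994.40 km = 1067.212 km; the sum is limited to 2 decimal places (6 s.f.).
Carrying full precision, 1067.212 × 23.39 = 24962.08868 km; 23.39 has 4 s.f., so the result keeps min(6, 4) = 4 s.f.
Rounded to 4 significant figures: 2.496 × 10⁴ km.

2.496 × 10⁴ km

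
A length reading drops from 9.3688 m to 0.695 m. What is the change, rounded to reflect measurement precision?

9.3688 m − 0.695 m = 8.6738 m.
Addition/subtraction keeps the fewest decimal places: 9.3688 → 4 decimal places, 0.695 → 3 decimal places; limit is 3.
Rounded to 3 decimal places: 8.674 m.

8.674 m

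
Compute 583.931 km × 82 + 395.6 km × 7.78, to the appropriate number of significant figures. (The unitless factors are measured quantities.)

583.931 × 82 = 47882.342 → 4.8 × 10^4 km (2 s.f., last digit at the 10^3 place).
395.6 × 7.78 = 3077.768 → 3.08 × 10^3 km (3 s.f., last digit at the 10^1 place).
Sum: 50960.11 km; keep the coarser place, 10^3.
Result: 5.1 × 10^4 km.

5.1 × 10^4 km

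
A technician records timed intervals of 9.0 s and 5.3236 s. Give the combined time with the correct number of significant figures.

9.0 s + 5.3236 s = 14.3236 s.
Addition/subtraction keeps the fewest decimal places: 9.0 → 1 decimal place, 5.3236 → 4 decimal places; limit is 1.
Rounded to 1 decimal place: 14.3 s.

14.3 s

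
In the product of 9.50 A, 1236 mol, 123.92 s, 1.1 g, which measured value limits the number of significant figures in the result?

9.50 A → 3 s.f.; 1236 mol → 4 s.f.; 123.92 s → 5 s.f.; 1.1 g → 2 s.f.
The fewest is 2 significant figures, from 1.1 g.

1.1 g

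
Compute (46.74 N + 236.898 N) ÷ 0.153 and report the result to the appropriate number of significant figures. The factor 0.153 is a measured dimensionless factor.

1.85 × 10³ N

46.74 N + 236.898 N = 283.638 N; the sum is limited to 2 decimal places (5 s.f.).
Carrying full precision, 283.638 ÷ 0.153 = 1853.84313725… N; 0.153 has 3 s.f., so the result keeps min(5, 3) = 3 s.f.
Rounded to 3 significant figures: 1.85 × 10³ N.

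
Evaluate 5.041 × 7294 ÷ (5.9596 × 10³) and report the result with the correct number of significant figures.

6.170

5.041 × 7294 ÷ (5.9596 × 10³) = 6.16971843748…
Multiplication/division keeps the fewest significant figures: 5.041 → 4 s.f., 7294 → 4 s.f., 5.9596 × 10³ → 5 s.f.; limit is 4.
Rounded to 4 significant figures: 6.170.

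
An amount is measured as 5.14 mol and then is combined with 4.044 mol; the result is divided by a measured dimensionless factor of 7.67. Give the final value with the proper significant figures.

5.14 mol + 4.044 mol = 9.184 mol; the sum is limited to 2 decimal places (3 s.f.).
Carrying full precision, 9.184 ÷ 7.67 = 1.19739243807… mol; 7.67 has 3 s.f., so the result keeps min(3, 3) = 3 s.f.
Rounded to 3 significant figures: 1.20 mol.

1.20 mol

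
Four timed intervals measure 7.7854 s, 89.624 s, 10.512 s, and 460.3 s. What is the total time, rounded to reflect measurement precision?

7.7854 s + 89.624 s + 10.512 s + 460.3 s = 568.2214 s.
Addition/subtraction keeps the fewest decimal places: 7.7854 → 4 decimal places, 89.624 → 3 decimal places, 10.512 → 3 decimal places, 460.3 → 1 decimal place; limit is 1.
Rounded to 1 decimal place: 568.2 s.

568.2 s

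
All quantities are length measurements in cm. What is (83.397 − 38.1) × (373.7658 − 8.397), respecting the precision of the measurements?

83.397 − 38.1 = 45.297, limited to 1 d.p. → 3 s.f.; 373.7658 − 8.397 = 365.3688, limited to 3 d.p. → 6 s.f.
Carrying full precision, 45.297 × 365.3688 = 16550.1105336; keep min(3, 6) = 3 s.f.
Rounded to 3 significant figures: 1.66 × 10⁴ cm².

1.66 × 10⁴ cm²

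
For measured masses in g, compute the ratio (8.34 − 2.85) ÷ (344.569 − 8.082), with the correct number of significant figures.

8.34 − 2.85 = 5.49, limited to 2 d.p. → 3 s.f.; 344.569 − 8.082 = 336.487, limited to 3 d.p. → 6 s.f.
Carrying full precision, 5.49 ÷ 336.487 = 0.0163156377512…; keep min(3, 6) = 3 s.f.
Rounded to 3 significant figures: 0.0163.

0.0163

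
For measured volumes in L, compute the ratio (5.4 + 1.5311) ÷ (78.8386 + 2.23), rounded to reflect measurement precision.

5.4 + 1.5311 = 6.9311, limited to 1 d.p. → 2 s.f.; 78.8386 + 2.23 = 81.0686, limited to 2 d.p. → 4 s.f.
Carrying full precision, 6.9311 ÷ 81.0686 = 0.0854967274629…; keep min(2, 4) = 2 s.f.
Rounded to 2 significant figures: 0.085.

0.085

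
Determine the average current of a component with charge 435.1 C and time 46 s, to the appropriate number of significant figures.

average current = 435.1 C ÷ 46 s = 9.45869565217… A.
435.1 has 4 significant figures; 46 has 2.
Division/multiplication keeps the fewest: 2 significant figures.
Rounded: 9.5 A.

9.5 A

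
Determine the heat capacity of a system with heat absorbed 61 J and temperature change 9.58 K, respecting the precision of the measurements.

heat capacity = 61 J ÷ 9.58 K = 6.36743215031… J/K.
61 has 2 significant figures; 9.58 has 3.
Division/multiplication keeps the fewest: 2 significant figures.
Rounded: 6.4 J/K.

6.4 J/K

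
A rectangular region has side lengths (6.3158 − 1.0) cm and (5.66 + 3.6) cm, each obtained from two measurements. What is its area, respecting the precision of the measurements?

6.3158 − 1.0 = 5.3158, limited to 1 d.p. → 2 s.f.; 5.66 + 3.6 = 9.26, limited to 1 d.p. → 2 s.f.
Carrying full precision, 5.3158 × 9.26 = 49.224308; keep min(2, 2) = 2 s.f.
Rounded to 2 significant figures: 49 cm².

49 cm²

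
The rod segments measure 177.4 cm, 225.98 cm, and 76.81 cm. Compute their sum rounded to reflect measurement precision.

480.2 cm

177.4 cm + 225.98 cm + 76.81 cm = 480.19 cm.
Addition/subtraction keeps the fewest decimal places: 177.4 → 1 decimal place, 225.98 → 2 decimal places, 76.81 → 2 decimal places; limit is 1.
Rounded to 1 decimal place: 480.2 cm.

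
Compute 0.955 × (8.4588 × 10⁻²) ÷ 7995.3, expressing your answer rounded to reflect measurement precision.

1.01 × 10⁻⁵

0.955 × (8.4588 × 10⁻²) ÷ 7995.3 = 0.0000101036283817…
Multiplication/division keeps the fewest significant figures: 0.955 → 3 s.f., 8.4588 × 10⁻² → 5 s.f., 7995.3 → 5 s.f.; limit is 3.
Rounded to 3 significant figures: 1.01 × 10⁻⁵.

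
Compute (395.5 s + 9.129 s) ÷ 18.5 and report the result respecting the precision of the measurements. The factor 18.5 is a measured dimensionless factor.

395.5 s + 9.129 s = 404.629 s; the sum is limited to 1 decimal place (4 s.f.).
Carrying full precision, 404.629 ÷ 18.5 = 21.8718378378… s; 18.5 has 3 s.f., so the result keeps min(4, 3) = 3 s.f.
Rounded to 3 significant figures: 21.9 s.

21.9 s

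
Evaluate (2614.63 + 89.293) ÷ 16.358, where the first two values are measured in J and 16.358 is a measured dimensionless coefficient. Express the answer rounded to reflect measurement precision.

165.30 J

2614.63 J + 89.293 J = 2703.923 J; the sum is limited to 2 decimal places (6 s.f.).
Carrying full precision, 2703.923 ÷ 16.358 = 165.29667441… J; 16.358 has 5 s.f., so the result keeps min(6, 5) = 5 s.f.
Rounded to 5 significant figures: 165.30 J.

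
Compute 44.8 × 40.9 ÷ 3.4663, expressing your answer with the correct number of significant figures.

44.8 × 40.9 ÷ 3.4663 = 528.609756801…
Multiplication/division keeps the fewest significant figures: 44.8 → 3 s.f., 40.9 → 3 s.f., 3.4663 → 5 s.f.; limit is 3.
Rounded to 3 significant figures: 529.

529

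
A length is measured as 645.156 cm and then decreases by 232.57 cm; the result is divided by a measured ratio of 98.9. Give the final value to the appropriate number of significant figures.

4.17 cm

645.156 cm − 232.57 cm = 412.586 cm; the difference is limited to 2 decimal places (5 s.f.).
Carrying full precision, 412.586 ÷ 98.9 = 4.17174924166… cm; 98.9 has 3 s.f., so the result keeps min(5, 3) = 3 s.f.
Rounded to 3 significant figures: 4.17 cm.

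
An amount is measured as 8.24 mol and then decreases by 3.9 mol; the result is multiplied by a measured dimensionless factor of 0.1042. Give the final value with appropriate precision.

0.45 mol

8.24 mol − 3.9 mol = 4.34 mol; the difference is limited to 1 decimal place (2 s.f.).
Carrying full precision, 4.34 × 0.1042 = 0.452228 mol; 0.1042 has 4 s.f., so the result keeps min(2, 4) = 2 s.f.
Rounded to 2 significant figures: 0.45 mol.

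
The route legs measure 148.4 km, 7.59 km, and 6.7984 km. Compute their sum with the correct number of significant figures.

148.4 km + 7.59 km + 6.7984 km = 162.7884 km.
Addition/subtraction keeps the fewest decimal places: 148.4 → 1 decimal place, 7.59 → 2 decimal places, 6.7984 → 4 decimal places; limit is 1.
Rounded to 1 decimal place: 162.8 km.

162.8 km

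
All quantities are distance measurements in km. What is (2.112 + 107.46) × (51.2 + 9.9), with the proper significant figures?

2.112 + 107.46 = 109.572, limited to 2 d.p. → 5 s.f.; 51.2 + 9.9 = 61.1, limited to 1 d.p. → 3 s.f.
Carrying full precision, 109.572 × 61.1 = 6694.8492; keep min(5, 3) = 3 s.f.
Rounded to 3 significant figures: 6.69 × 10^3 km².

6.69 × 10^3 km²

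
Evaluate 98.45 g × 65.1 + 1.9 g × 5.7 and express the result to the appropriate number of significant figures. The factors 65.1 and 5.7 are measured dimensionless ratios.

98.45 × 65.1 = 6409.095 → 6.41 × 10³ g (3 s.f., last digit at the 10^1 place).
1.9 × 5.7 = 10.83 → 11 g (2 s.f., last digit at the 10^0 place).
Sum: 6419.925 g; keep the coarser place, 10^1.
Result: 6.42 × 10³ g.

6.42 × 10³ g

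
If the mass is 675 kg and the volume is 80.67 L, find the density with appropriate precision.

density = 675 kg ÷ 80.67 L = 8.36742283377… kg/L.
675 has 3 significant figures; 80.67 has 4.
Division/multiplication keeps the fewest: 3 significant figures.
Rounded: 8.37 kg/L.

8.37 kg/L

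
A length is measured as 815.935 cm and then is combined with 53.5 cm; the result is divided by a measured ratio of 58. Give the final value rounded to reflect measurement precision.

15 cm

815.935 cm + 53.5 cm = 869.435 cm; the sum is limited to 1 decimal place (4 s.f.).
Carrying full precision, 869.435 ÷ 58 = 14.9902586207… cm; 58 has 2 s.f., so the result keeps min(4, 2) = 2 s.f.
Rounded to 2 significant figures: 15 cm.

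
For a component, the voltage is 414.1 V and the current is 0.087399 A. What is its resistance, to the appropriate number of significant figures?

4738 Ω

resistance = 414.1 V ÷ 0.087399 A = 4738.04048101… Ω.
414.1 has 4 significant figures; 0.087399 has 5.
Division/multiplication keeps the fewest: 4 significant figures.
Rounded: 4738 Ω.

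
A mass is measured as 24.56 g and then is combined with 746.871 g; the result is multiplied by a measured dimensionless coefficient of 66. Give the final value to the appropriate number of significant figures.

5.1 × 10⁴ g

24.56 g + 746.871 g = 771.431 g; the sum is limited to 2 decimal places (5 s.f.).
Carrying full precision, 771.431 × 66 = 50914.446 g; 66 has 2 s.f., so the result keeps min(5, 2) = 2 s.f.
Rounded to 2 significant figures: 5.1 × 10⁴ g.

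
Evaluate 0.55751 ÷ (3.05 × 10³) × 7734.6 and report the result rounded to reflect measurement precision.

1.41

0.55751 ÷ (3.05 × 10³) × 7734.6 = 1.41380880197…
Multiplication/division keeps the fewest significant figures: 0.55751 → 5 s.f., 3.05 × 10³ → 3 s.f., 7734.6 → 5 s.f.; limit is 3.
Rounded to 3 significant figures: 1.41.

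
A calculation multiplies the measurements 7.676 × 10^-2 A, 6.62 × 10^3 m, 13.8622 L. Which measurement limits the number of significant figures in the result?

6.62 × 10^3 m

7.676 × 10^-2 A → 4 s.f.; 6.62 × 10^3 m → 3 s.f.; 13.8622 L → 6 s.f.
The fewest is 3 significant figures, from 6.62 × 10^3 m.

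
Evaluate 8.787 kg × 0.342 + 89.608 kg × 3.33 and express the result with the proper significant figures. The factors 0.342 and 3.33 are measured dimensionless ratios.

8.787 × 0.342 = 3.005154 → 3.01 kg (3 s.f., last digit at the 10^-2 place).
89.608 × 3.33 = 298.39464 → 298 kg (3 s.f., last digit at the 10^0 place).
Sum: 301.399794 kg; keep the coarser place, 10^0.
Result: 301 kg.

301 kg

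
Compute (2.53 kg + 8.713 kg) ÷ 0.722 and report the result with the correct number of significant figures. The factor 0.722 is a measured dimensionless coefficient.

2.53 kg + 8.713 kg = 11.243 kg; the sum is limited to 2 decimal places (4 s.f.).
Carrying full precision, 11.243 ÷ 0.722 = 15.5720221607… kg; 0.722 has 3 s.f., so the result keeps min(4, 3) = 3 s.f.
Rounded to 3 significant figures: 15.6 kg.

15.6 kg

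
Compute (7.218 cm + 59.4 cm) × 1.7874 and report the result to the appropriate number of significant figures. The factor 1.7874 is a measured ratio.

7.218 cm + 59.4 cm = 66.618 cm; the sum is limited to 1 decimal place (3 s.f.).
Carrying full precision, 66.618 × 1.7874 = 119.0730132 cm; 1.7874 has 5 s.f., so the result keeps min(3, 5) = 3 s.f.
Rounded to 3 significant figures: 119 cm.

119 cm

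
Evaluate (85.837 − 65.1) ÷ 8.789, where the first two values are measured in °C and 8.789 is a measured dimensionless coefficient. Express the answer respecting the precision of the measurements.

85.837 °C − 65.1 °C = 20.737 °C; the difference is limited to 1 decimal place (3 s.f.).
Carrying full precision, 20.737 ÷ 8.789 = 2.35942655592… °C; 8.789 has 4 s.f., so the result keeps min(3, 4) = 3 s.f.
Rounded to 3 significant figures: 2.36 °C.

2.36 °C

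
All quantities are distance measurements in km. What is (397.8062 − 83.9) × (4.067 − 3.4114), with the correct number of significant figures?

206 km²

397.8062 − 83.9 = 313.9062, limited to 1 d.p. → 4 s.f.; 4.067 − 3.4114 = 0.6556, limited to 3 d.p. → 3 s.f.
Carrying full precision, 313.9062 × 0.6556 = 205.79690472; keep min(4, 3) = 3 s.f.
Rounded to 3 significant figures: 206 km².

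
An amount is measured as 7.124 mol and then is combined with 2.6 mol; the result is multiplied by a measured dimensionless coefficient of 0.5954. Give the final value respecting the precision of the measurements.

5.8 mol

7.124 mol + 2.6 mol = 9.724 mol; the sum is limited to 1 decimal place (2 s.f.).
Carrying full precision, 9.724 × 0.5954 = 5.7896696 mol; 0.5954 has 4 s.f., so the result keeps min(2, 4) = 2 s.f.
Rounded to 2 significant figures: 5.8 mol.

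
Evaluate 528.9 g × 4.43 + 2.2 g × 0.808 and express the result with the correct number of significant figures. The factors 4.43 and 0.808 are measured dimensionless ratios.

2.34 × 10³ g

528.9 × 4.43 = 2343.027 → 2.34 × 10³ g (3 s.f., last digit at the 10^1 place).
2.2 × 0.808 = 1.7776 → 1.8 g (2 s.f., last digit at the 10^-1 place).
Sum: 2344.8046 g; keep the coarser place, 10^1.
Result: 2.34 × 10³ g.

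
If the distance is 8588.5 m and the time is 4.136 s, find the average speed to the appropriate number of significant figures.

average speed = 8588.5 m ÷ 4.136 s = 2076.52321083… m/s.
8588.5 has 5 significant figures; 4.136 has 4.
Division/multiplication keeps the fewest: 4 significant figures.
Rounded: 2.077 × 10³ m/s.

2.077 × 10³ m/s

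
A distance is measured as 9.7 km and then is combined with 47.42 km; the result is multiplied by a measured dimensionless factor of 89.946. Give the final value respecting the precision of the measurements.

9.7 km + 47.42 km = 57.12 km; the sum is limited to 1 decimal place (3 s.f.).
Carrying full precision, 57.12 × 89.946 = 5137.71552 km; 89.946 has 5 s.f., so the result keeps min(3, 5) = 3 s.f.
Rounded to 3 significant figures: 5.14 × 10³ km.

5.14 × 10³ km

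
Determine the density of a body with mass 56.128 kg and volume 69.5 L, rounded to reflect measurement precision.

0.808 kg/L

density = 56.128 kg ÷ 69.5 L = 0.807597122302… kg/L.
56.128 has 5 significant figures; 69.5 has 3.
Division/multiplication keeps the fewest: 3 significant figures.
Rounded: 0.808 kg/L.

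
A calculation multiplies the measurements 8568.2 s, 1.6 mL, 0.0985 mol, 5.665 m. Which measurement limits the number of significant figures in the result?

1.6 mL

8568.2 s → 5 s.f.; 1.6 mL → 2 s.f.; 0.0985 mol → 3 s.f.; 5.665 m → 4 s.f.
The fewest is 2 significant figures, from 1.6 mL.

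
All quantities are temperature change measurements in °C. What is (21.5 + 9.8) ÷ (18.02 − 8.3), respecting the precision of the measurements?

21.5 + 9.8 = 31.3, limited to 1 d.p. → 3 s.f.; 18.02 − 8.3 = 9.72, limited to 1 d.p. → 2 s.f.
Carrying full precision, 31.3 ÷ 9.72 = 3.22016460905…; keep min(3, 2) = 2 s.f.
Rounded to 2 significant figures: 3.2.

3.2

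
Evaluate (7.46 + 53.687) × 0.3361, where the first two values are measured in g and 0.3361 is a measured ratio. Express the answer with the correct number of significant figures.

20.55 g

7.46 g + 53.687 g = 61.147 g; the sum is limited to 2 decimal places (4 s.f.).
Carrying full precision, 61.147 × 0.3361 = 20.5515067 g; 0.3361 has 4 s.f., so the result keeps min(4, 4) = 4 s.f.
Rounded to 4 significant figures: 20.55 g.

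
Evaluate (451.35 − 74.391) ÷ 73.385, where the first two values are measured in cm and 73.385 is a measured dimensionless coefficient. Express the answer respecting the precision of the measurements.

5.1367 cm

451.35 cm − 74.391 cm = 376.959 cm; the difference is limited to 2 decimal places (5 s.f.).
Carrying full precision, 376.959 ÷ 73.385 = 5.13673093957… cm; 73.385 has 5 s.f., so the result keeps min(5, 5) = 5 s.f.
Rounded to 5 significant figures: 5.1367 cm.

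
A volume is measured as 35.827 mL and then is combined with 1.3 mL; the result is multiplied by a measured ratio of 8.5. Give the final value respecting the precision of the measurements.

3.2 × 10^2 mL

35.827 mL + 1.3 mL = 37.127 mL; the sum is limited to 1 decimal place (3 s.f.).
Carrying full precision, 37.127 × 8.5 = 315.5795 mL; 8.5 has 2 s.f., so the result keeps min(3, 2) = 2 s.f.
Rounded to 2 significant figures: 3.2 × 10^2 mL.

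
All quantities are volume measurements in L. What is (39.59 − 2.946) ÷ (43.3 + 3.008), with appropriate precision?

0.791

39.59 − 2.946 = 36.644, limited to 2 d.p. → 4 s.f.; 43.3 + 3.008 = 46.308, limited to 1 d.p. → 3 s.f.
Carrying full precision, 36.644 ÷ 46.308 = 0.791310356742…; keep min(4, 3) = 3 s.f.
Rounded to 3 significant figures: 0.791.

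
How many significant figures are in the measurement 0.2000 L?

4

0.2000: leading zeros are not significant; trailing zeros after a decimal point are significant.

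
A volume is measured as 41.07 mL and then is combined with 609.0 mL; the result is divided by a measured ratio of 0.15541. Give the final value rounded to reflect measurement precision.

41.07 mL + 609.0 mL = 650.07 mL; the sum is limited to 1 decimal place (4 s.f.).
Carrying full precision, 650.07 ÷ 0.15541 = 4182.93546104… mL; 0.15541 has 5 s.f., so the result keeps min(4, 5) = 4 s.f.
Rounded to 4 significant figures: 4183 mL.

4183 mL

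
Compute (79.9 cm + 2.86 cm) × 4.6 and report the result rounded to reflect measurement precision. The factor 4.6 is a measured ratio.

3.8 × 10² cm

79.9 cm + 2.86 cm = 82.76 cm; the sum is limited to 1 decimal place (3 s.f.).
Carrying full precision, 82.76 × 4.6 = 380.696 cm; 4.6 has 2 s.f., so the result keeps min(3, 2) = 2 s.f.
Rounded to 2 significant figures: 3.8 × 10² cm.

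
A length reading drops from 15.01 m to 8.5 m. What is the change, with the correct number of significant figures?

6.5 m

15.01 m − 8.5 m = 6.51 m.
Addition/subtraction keeps the fewest decimal places: 15.01 → 2 decimal places, 8.5 → 1 decimal place; limit is 1.
Rounded to 1 decimal place: 6.5 m.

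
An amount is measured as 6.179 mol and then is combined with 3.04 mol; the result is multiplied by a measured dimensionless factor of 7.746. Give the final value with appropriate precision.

71.4 mol

6.179 mol + 3.04 mol = 9.219 mol; the sum is limited to 2 decimal places (3 s.f.).
Carrying full precision, 9.219 × 7.746 = 71.410374 mol; 7.746 has 4 s.f., so the result keeps min(3, 4) = 3 s.f.
Rounded to 3 significant figures: 71.4 mol.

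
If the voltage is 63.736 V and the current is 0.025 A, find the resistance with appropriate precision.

2.5 × 10^3 Ω

resistance = 63.736 V ÷ 0.025 A = 2549.44 Ω.
63.736 has 5 significant figures; 0.025 has 2.
Division/multiplication keeps the fewest: 2 significant figures.
Rounded: 2.5 × 10^3 Ω.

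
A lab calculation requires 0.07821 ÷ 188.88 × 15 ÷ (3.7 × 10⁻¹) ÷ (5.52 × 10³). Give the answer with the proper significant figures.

3.0 × 10⁻⁶

0.07821 ÷ 188.88 × 15 ÷ (3.7 × 10⁻¹) ÷ (5.52 × 10³) = 0.00000304107246576…
Multiplication/division keeps the fewest significant figures: 0.07821 → 4 s.f., 188.88 → 5 s.f., 15 → 2 s.f., 3.7 × 10⁻¹ → 2 s.f., 5.52 × 10³ → 3 s.f.; limit is 2.
Rounded to 2 significant figures: 3.0 × 10⁻⁶.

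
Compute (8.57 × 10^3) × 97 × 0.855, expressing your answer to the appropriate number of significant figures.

(8.57 × 10^3) × 97 × 0.855 = 710752.95
Multiplication/division keeps the fewest significant figures: 8.57 × 10^3 → 3 s.f., 97 → 2 s.f., 0.855 → 3 s.f.; limit is 2.
Rounded to 2 significant figures: 7.1 × 10^5.

7.1 × 10^5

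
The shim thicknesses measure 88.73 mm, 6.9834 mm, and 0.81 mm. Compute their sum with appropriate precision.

88.73 mm + 6.9834 mm + 0.81 mm = 96.5234 mm.
Addition/subtraction keeps the fewest decimal places: 88.73 → 2 decimal places, 6.9834 → 4 decimal places, 0.81 → 2 decimal places; limit is 2.
Rounded to 2 decimal places: 96.52 mm.

96.52 mm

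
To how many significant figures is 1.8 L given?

2

1.8: every digit is nonzero and significant.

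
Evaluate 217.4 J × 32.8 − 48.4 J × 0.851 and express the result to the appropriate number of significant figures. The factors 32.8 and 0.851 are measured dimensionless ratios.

7.09 × 10^3 J

217.4 × 32.8 = 7130.72 → 7.13 × 10^3 J (3 s.f., last digit at the 10^1 place).
48.4 × 0.851 = 41.1884 → 41.2 J (3 s.f., last digit at the 10^-1 place).
Difference: 7089.5316 J; keep the coarser place, 10^1.
Result: 7.09 × 10^3 J.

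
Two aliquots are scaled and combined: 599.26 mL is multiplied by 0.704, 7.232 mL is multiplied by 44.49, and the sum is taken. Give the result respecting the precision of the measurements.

599.26 × 0.704 = 421.87904 → 4.22 × 10^2 mL (3 s.f., last digit at the 10^0 place).
7.232 × 44.49 = 321.75168 → 321.8 mL (4 s.f., last digit at the 10^-1 place).
Sum: 743.63072 mL; keep the coarser place, 10^0.
Result: 744 mL.

744 mL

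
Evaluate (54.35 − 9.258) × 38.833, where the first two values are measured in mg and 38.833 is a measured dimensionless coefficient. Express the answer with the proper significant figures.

1751 mg

54.35 mg − 9.258 mg = 45.092 mg; the difference is limited to 2 decimal places (4 s.f.).
Carrying full precision, 45.092 × 38.833 = 1751.057636 mg; 38.833 has 5 s.f., so the result keeps min(4, 5) = 4 s.f.
Rounded to 4 significant figures: 1751 mg.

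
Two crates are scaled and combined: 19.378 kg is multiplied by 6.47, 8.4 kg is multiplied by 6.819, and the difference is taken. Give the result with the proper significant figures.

68 kg

19.378 × 6.47 = 125.37566 → 125 kg (3 s.f., last digit at the 10^0 place).
8.4 × 6.819 = 57.2796 → 57 kg (2 s.f., last digit at the 10^0 place).
Difference: 68.09606 kg; keep the coarser place, 10^0.
Result: 68 kg.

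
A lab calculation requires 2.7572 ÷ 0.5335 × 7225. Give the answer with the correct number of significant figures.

3.734 × 10^4

2.7572 ÷ 0.5335 × 7225 = 37339.7750703…
Multiplication/division keeps the fewest significant figures: 2.7572 → 5 s.f., 0.5335 → 4 s.f., 7225 → 4 s.f.; limit is 4.
Rounded to 4 significant figures: 3.734 × 10^4.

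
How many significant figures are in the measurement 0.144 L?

0.144: leading zeros are not significant.

3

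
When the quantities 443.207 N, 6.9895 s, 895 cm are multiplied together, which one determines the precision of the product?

895 cm

443.207 N → 6 s.f.; 6.9895 s → 5 s.f.; 895 cm → 3 s.f.
The fewest is 3 significant figures, from 895 cm.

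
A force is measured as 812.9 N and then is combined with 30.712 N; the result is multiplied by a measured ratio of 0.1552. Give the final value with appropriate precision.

130.9 N

812.9 N + 30.712 N = 843.612 N; the sum is limited to 1 decimal place (4 s.f.).
Carrying full precision, 843.612 × 0.1552 = 130.9285824 N; 0.1552 has 4 s.f., so the result keeps min(4, 4) = 4 s.f.
Rounded to 4 significant figures: 130.9 N.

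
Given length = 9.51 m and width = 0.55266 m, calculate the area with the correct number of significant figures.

5.26 m²

area = 9.51 m × 0.55266 m = 5.2557966 m².
9.51 has 3 significant figures; 0.55266 has 5.
Division/multiplication keeps the fewest: 3 significant figures.
Rounded: 5.26 m².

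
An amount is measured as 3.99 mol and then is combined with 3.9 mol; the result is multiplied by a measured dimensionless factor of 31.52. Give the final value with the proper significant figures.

3.99 mol + 3.9 mol = 7.89 mol; the sum is limited to 1 decimal place (2 s.f.).
Carrying full precision, 7.89 × 31.52 = 248.6928 mol; 31.52 has 4 s.f., so the result keeps min(2, 4) = 2 s.f.
Rounded to 2 significant figures: 2.5 × 10² mol.

2.5 × 10² mol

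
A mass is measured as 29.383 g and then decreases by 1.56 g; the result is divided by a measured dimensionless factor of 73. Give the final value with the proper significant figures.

0.38 g

29.383 g − 1.56 g = 27.823 g; the difference is limited to 2 decimal places (4 s.f.).
Carrying full precision, 27.823 ÷ 73 = 0.381136986301… g; 73 has 2 s.f., so the result keeps min(4, 2) = 2 s.f.
Rounded to 2 significant figures: 0.38 g.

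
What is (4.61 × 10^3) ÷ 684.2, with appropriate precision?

(4.61 × 10^3) ÷ 684.2 = 6.73779596609…
Multiplication/division keeps the fewest significant figures: 4.61 × 10^3 → 3 s.f., 684.2 → 4 s.f.; limit is 3.
Rounded to 3 significant figures: 6.74.

6.74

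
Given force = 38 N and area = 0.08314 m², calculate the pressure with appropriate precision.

4.6 × 10^2 Pa

pressure = 38 N ÷ 0.08314 m² = 457.060380082… Pa.
38 has 2 significant figures; 0.08314 has 4.
Division/multiplication keeps the fewest: 2 significant figures.
Rounded: 4.6 × 10^2 Pa.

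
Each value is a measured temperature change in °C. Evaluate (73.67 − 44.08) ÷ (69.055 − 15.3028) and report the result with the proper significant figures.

73.67 − 44.08 = 29.59, limited to 2 d.p. → 4 s.f.; 69.055 − 15.3028 = 53.7522, limited to 3 d.p. → 5 s.f.
Carrying full precision, 29.59 ÷ 53.7522 = 0.55048909626…; keep min(4, 5) = 4 s.f.
Rounded to 4 significant figures: 0.5505.

0.5505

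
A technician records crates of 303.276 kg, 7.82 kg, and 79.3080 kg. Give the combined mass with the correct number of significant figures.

303.276 kg + 7.82 kg + 79.3080 kg = 390.4040 kg.
Addition/subtraction keeps the fewest decimal places: 303.276 → 3 decimal places, 7.82 → 2 decimal places, 79.3080 → 4 decimal places; limit is 2.
Rounded to 2 decimal places: 390.40 kg.

390.40 kg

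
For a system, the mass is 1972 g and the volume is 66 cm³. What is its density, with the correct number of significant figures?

3.0 × 10^1 g/cm³

density = 1972 g ÷ 66 cm³ = 29.8787878788… g/cm³.
1972 has 4 significant figures; 66 has 2.
Division/multiplication keeps the fewest: 2 significant figures.
Rounded: 3.0 × 10^1 g/cm³.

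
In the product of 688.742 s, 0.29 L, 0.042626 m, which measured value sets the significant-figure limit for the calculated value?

688.742 s → 6 s.f.; 0.29 L → 2 s.f.; 0.042626 m → 5 s.f.
The fewest is 2 significant figures, from 0.29 L.

0.29 L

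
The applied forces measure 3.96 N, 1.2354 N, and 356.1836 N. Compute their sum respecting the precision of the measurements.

3.96 N + 1.2354 N + 356.1836 N = 361.3790 N.
Addition/subtraction keeps the fewest decimal places: 3.96 → 2 decimal places, 1.2354 → 4 decimal places, 356.1836 → 4 decimal places; limit is 2.
Rounded to 2 decimal places: 361.38 N.

361.38 N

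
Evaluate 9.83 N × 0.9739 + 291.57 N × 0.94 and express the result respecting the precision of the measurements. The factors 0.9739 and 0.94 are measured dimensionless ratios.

9.83 × 0.9739 = 9.573437 → 9.57 N (3 s.f., last digit at the 10^-2 place).
291.57 × 0.94 = 274.0758 → 2.7 × 10² N (2 s.f., last digit at the 10^1 place).
Sum: 283.649237 N; keep the coarser place, 10^1.
Result: 2.8 × 10² N.

2.8 × 10² N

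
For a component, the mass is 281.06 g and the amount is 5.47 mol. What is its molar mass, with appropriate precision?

molar mass = 281.06 g ÷ 5.47 mol = 51.3820840951… g/mol.
281.06 has 5 significant figures; 5.47 has 3.
Division/multiplication keeps the fewest: 3 significant figures.
Rounded: 51.4 g/mol.

51.4 g/mol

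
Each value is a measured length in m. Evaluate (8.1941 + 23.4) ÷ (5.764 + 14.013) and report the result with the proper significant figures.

1.60

8.1941 + 23.4 = 31.5941, limited to 1 d.p. → 3 s.f.; 5.764 + 14.013 = 19.777, limited to 3 d.p. → 5 s.f.
Carrying full precision, 31.5941 ÷ 19.777 = 1.5975173181…; keep min(3, 5) = 3 s.f.
Rounded to 3 significant figures: 1.60.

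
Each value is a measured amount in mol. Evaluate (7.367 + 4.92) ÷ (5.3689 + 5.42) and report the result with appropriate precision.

1.139

7.367 + 4.92 = 12.287, limited to 2 d.p. → 4 s.f.; 5.3689 + 5.42 = 10.7889, limited to 2 d.p. → 4 s.f.
Carrying full precision, 12.287 ÷ 10.7889 = 1.13885567574…; keep min(4, 4) = 4 s.f.
Rounded to 4 significant figures: 1.139.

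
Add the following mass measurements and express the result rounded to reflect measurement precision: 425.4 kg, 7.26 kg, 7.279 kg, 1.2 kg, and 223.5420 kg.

425.4 kg + 7.26 kg + 7.279 kg + 1.2 kg + 223.5420 kg = 664.6810 kg.
Addition/subtraction keeps the fewest decimal places: 425.4 → 1 decimal place, 7.26 → 2 decimal places, 7.279 → 3 decimal places, 1.2 → 1 decimal place, 223.5420 → 4 decimal places; limit is 1.
Rounded to 1 decimal place: 664.7 kg.

664.7 kg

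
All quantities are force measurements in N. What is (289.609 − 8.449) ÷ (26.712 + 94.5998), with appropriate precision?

2.31766

289.609 − 8.449 = 281.160, limited to 3 d.p. → 6 s.f.; 26.712 + 94.5998 = 121.3118, limited to 3 d.p. → 6 s.f.
Carrying full precision, 281.160 ÷ 121.3118 = 2.31766406895…; keep min(6, 6) = 6 s.f.
Rounded to 6 significant figures: 2.31766.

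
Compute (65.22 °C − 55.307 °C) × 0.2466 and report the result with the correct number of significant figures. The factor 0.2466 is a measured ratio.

65.22 °C − 55.307 °C = 9.913 °C; the difference is limited to 2 decimal places (3 s.f.).
Carrying full precision, 9.913 × 0.2466 = 2.4445458 °C; 0.2466 has 4 s.f., so the result keeps min(3, 4) = 3 s.f.
Rounded to 3 significant figures: 2.44 °C.

2.44 °C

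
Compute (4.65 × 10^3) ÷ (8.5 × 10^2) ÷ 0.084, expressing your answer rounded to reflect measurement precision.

(4.65 × 10^3) ÷ (8.5 × 10^2) ÷ 0.084 = 65.1260504202…
Multiplication/division keeps the fewest significant figures: 4.65 × 10^3 → 3 s.f., 8.5 × 10^2 → 2 s.f., 0.084 → 2 s.f.; limit is 2.
Rounded to 2 significant figures: 65.

65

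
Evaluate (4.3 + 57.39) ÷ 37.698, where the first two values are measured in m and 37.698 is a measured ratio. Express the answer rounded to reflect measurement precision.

4.3 m + 57.39 m = 61.69 m; the sum is limited to 1 decimal place (3 s.f.).
Carrying full precision, 61.69 ÷ 37.698 = 1.63642633561… m; 37.698 has 5 s.f., so the result keeps min(3, 5) = 3 s.f.
Rounded to 3 significant figures: 1.64 m.

1.64 m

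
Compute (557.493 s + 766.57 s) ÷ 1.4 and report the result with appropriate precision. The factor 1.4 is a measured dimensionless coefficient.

557.493 s + 766.57 s = 1324.063 s; the sum is limited to 2 decimal places (6 s.f.).
Carrying full precision, 1324.063 ÷ 1.4 = 945.759285714… s; 1.4 has 2 s.f., so the result keeps min(6, 2) = 2 s.f.
Rounded to 2 significant figures: 9.5 × 10^2 s.

9.5 × 10^2 s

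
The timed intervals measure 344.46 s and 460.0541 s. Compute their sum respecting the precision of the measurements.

344.46 s + 460.0541 s = 804.5141 s.
Addition/subtraction keeps the fewest decimal places: 344.46 → 2 decimal places, 460.0541 → 4 decimal places; limit is 2.
Rounded to 2 decimal places: 804.51 s.

804.51 s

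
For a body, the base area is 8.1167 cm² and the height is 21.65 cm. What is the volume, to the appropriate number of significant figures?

volume = 8.1167 cm² × 21.65 cm = 175.726555 cm³.
8.1167 has 5 significant figures; 21.65 has 4.
Division/multiplication keeps the fewest: 4 significant figures.
Rounded: 175.7 cm³.

175.7 cm³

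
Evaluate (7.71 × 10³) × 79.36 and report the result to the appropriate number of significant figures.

6.12 × 10⁵

(7.71 × 10³) × 79.36 = 611865.6
Multiplication/division keeps the fewest significant figures: 7.71 × 10³ → 3 s.f., 79.36 → 4 s.f.; limit is 3.
Rounded to 3 significant figures: 6.12 × 10⁵.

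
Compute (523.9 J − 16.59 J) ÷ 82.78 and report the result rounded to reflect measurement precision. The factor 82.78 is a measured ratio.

6.128 J

523.9 J − 16.59 J = 507.31 J; the difference is limited to 1 decimal place (4 s.f.).
Carrying full precision, 507.31 ÷ 82.78 = 6.12841266006… J; 82.78 has 4 s.f., so the result keeps min(4, 4) = 4 s.f.
Rounded to 4 significant figures: 6.128 J.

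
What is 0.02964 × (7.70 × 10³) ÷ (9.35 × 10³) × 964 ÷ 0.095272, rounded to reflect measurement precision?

247

0.02964 × (7.70 × 10³) ÷ (9.35 × 10³) × 964 ÷ 0.095272 = 246.984139529…
Multiplication/division keeps the fewest significant figures: 0.02964 → 4 s.f., 7.70 × 10³ → 3 s.f., 9.35 × 10³ → 3 s.f., 964 → 3 s.f., 0.095272 → 5 s.f.; limit is 3.
Rounded to 3 significant figures: 247.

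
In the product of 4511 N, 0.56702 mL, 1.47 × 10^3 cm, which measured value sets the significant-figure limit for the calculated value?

1.47 × 10^3 cm

4511 N → 4 s.f.; 0.56702 mL → 5 s.f.; 1.47 × 10^3 cm → 3 s.f.
The fewest is 3 significant figures, from 1.47 × 10^3 cm.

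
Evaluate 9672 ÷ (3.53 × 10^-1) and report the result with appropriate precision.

9672 ÷ (3.53 × 10^-1) = 27399.4334278…
Multiplication/division keeps the fewest significant figures: 9672 → 4 s.f., 3.53 × 10^-1 → 3 s.f.; limit is 3.
Rounded to 3 significant figures: 2.74 × 10^4.

2.74 × 10^4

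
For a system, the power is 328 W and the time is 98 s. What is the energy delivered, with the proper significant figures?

3.2 × 10⁴ J

energy delivered = 328 W × 98 s = 32144 J.
328 has 3 significant figures; 98 has 2.
Division/multiplication keeps the fewest: 2 significant figures.
Rounded: 3.2 × 10⁴ J.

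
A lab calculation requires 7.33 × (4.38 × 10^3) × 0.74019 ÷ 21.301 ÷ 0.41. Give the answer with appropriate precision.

2.7 × 10^3

7.33 × (4.38 × 10^3) × 0.74019 ÷ 21.301 ÷ 0.41 = 2721.0558105…
Multiplication/division keeps the fewest significant figures: 7.33 → 3 s.f., 4.38 × 10^3 → 3 s.f., 0.74019 → 5 s.f., 21.301 → 5 s.f., 0.41 → 2 s.f.; limit is 2.
Rounded to 2 significant figures: 2.7 × 10^3.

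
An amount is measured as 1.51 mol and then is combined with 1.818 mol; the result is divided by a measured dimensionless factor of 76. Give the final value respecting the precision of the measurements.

0.044 mol

1.51 mol + 1.818 mol = 3.328 mol; the sum is limited to 2 decimal places (3 s.f.).
Carrying full precision, 3.328 ÷ 76 = 0.0437894736842… mol; 76 has 2 s.f., so the result keeps min(3, 2) = 2 s.f.
Rounded to 2 significant figures: 0.044 mol.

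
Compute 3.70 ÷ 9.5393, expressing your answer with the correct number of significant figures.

3.70 ÷ 9.5393 = 0.387869130859…
Multiplication/division keeps the fewest significant figures: 3.70 → 3 s.f., 9.5393 → 5 s.f.; limit is 3.
Rounded to 3 significant figures: 0.388.

0.388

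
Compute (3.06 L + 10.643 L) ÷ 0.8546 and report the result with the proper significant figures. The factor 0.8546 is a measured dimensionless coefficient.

16.03 L

3.06 L + 10.643 L = 13.703 L; the sum is limited to 2 decimal places (4 s.f.).
Carrying full precision, 13.703 ÷ 0.8546 = 16.0344020594… L; 0.8546 has 4 s.f., so the result keeps min(4, 4) = 4 s.f.
Rounded to 4 significant figures: 16.03 L.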